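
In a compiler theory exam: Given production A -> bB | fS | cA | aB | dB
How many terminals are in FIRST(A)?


Production: A -> bB | fS | cA | aB | dB
Examining each alternative for leading terminals:
  A -> bB : first terminal = 'b'
  A -> fS : first terminal = 'f'
  A -> cA : first terminal = 'c'
  A -> aB : first terminal = 'a'
  A -> dB : first terminal = 'd'
FIRST(A) = {a, b, c, d, f}
Count: 5

5


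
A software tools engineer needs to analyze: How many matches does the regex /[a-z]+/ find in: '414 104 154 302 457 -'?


Pattern: /[a-z]+/ (identifiers)
Input: '414 104 154 302 457 -'
Scanning for matches:
Total matches: 0

0


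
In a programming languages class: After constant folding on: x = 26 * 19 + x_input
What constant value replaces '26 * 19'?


Identifying constant sub-expression:
  Original: x = 26 * 19 + x_input
  26 and 19 are both compile-time constants
  Evaluating: 26 * 19 = 494
  After folding: x = 494 + x_input

494


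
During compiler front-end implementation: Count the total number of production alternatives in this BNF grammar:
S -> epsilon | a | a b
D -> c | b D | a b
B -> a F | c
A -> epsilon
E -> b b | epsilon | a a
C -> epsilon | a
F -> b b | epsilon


Counting alternatives per rule:
  S: 3 alternative(s)
  D: 3 alternative(s)
  B: 2 alternative(s)
  A: 1 alternative(s)
  E: 3 alternative(s)
  C: 2 alternative(s)
  F: 2 alternative(s)
Sum: 3 + 3 + 2 + 1 + 3 + 2 + 2 = 16

16


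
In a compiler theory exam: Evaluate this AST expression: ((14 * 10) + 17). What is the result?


Expression: ((14 * 10) + 17)
Evaluating step by step:
  14 * 10 = 140
  140 + 17 = 157
Result: 157

157


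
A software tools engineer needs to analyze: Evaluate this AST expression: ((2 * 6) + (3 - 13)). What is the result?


Expression: ((2 * 6) + (3 - 13))
Evaluating step by step:
  2 * 6 = 12
  3 - 13 = -10
  12 + -10 = 2
Result: 2

2


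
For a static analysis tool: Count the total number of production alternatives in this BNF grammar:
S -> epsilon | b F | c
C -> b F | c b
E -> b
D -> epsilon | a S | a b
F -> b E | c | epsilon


Counting alternatives per rule:
  S: 3 alternative(s)
  C: 2 alternative(s)
  E: 1 alternative(s)
  D: 3 alternative(s)
  F: 3 alternative(s)
Sum: 3 + 2 + 1 + 3 + 3 = 12

12


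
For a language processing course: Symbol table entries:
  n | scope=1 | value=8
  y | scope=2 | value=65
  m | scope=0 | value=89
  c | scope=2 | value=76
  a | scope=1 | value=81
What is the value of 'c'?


Searching symbol table for 'c':
  n | scope=1 | value=8
  y | scope=2 | value=65
  m | scope=0 | value=89
  c | scope=2 | value=76 <- MATCH
  a | scope=1 | value=81
Found 'c' at scope 2 with value 76

76


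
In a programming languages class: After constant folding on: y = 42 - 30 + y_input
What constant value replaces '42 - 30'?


Identifying constant sub-expression:
  Original: y = 42 - 30 + y_input
  42 and 30 are both compile-time constants
  Evaluating: 42 - 30 = 12
  After folding: y = 12 + y_input

12


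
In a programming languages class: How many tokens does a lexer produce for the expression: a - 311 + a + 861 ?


Scanning 'a - 311 + a + 861'
Token 1: 'a' -> identifier
Token 2: '-' -> operator
Token 3: '311' -> integer_literal
Token 4: '+' -> operator
Token 5: 'a' -> identifier
Token 6: '+' -> operator
Token 7: '861' -> integer_literal
Total tokens: 7

7


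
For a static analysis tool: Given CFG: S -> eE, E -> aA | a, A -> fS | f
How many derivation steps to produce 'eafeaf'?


Grammar: S -> eE, E -> aA | a, A -> fS | f
Deriving 'eafeaf':
Step 1: S -> eE => eE
Step 2: E -> aA => eaA
Step 3: A -> fS => eafS
Step 4: S -> eE => eafeE
Step 5: E -> aA => eafeaA
Step 6: A -> f => eafeaf
Total derivation steps: 6

6


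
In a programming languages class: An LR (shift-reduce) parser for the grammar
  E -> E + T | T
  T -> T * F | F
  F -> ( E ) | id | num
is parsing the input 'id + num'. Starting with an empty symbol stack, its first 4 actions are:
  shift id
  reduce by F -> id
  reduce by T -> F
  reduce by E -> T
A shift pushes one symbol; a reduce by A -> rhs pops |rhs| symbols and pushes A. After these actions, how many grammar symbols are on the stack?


Tracking the symbol stack through each action:
  Action 1: shift 'id' : push -> stack = [id] (size 1)
  Action 2: reduce by F -> id : pop 1, push F -> stack = [F] (size 1)
  Action 3: reduce by T -> F : pop 1, push T -> stack = [T] (size 1)
  Action 4: reduce by E -> T : pop 1, push E -> stack = [E] (size 1)
Final stack size: 1

1


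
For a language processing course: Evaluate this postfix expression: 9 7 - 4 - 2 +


Processing tokens left to right:
Push 9, Push 7
Pop 9 and 7, compute 9 - 7 = 2, push 2
Push 4
Pop 2 and 4, compute 2 - 4 = -2, push -2
Push 2
Pop -2 and 2, compute -2 + 2 = 0, push 0
Stack result: 0

0


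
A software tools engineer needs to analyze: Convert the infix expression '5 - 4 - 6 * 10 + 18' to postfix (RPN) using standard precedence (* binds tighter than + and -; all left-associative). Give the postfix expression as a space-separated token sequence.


Applying the shunting-yard algorithm:
  Operand 5 -> output
  Push '-' onto operator stack -> op-stack: [-]
  Operand 4 -> output
  See '-' (prec 1); top '-' (prec 1) >= it -> pop '-' to output
  Push '-' onto operator stack -> op-stack: [-]
  Operand 6 -> output
  Push '*' onto operator stack -> op-stack: [-, *]
  Operand 10 -> output
  See '+' (prec 1); top '*' (prec 2) >= it -> pop '*' to output
  See '+' (prec 1); top '-' (prec 1) >= it -> pop '-' to output
  Push '+' onto operator stack -> op-stack: [+]
  Operand 18 -> output
  End of input: pop '+' to output
Postfix result: 5 4 - 6 10 * - 18 +

5 4 - 6 10 * - 18 +


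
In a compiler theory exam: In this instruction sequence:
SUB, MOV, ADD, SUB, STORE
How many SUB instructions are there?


Scanning instruction sequence for SUB:
  Position 1: SUB <- MATCH
  Position 2: MOV
  Position 3: ADD
  Position 4: SUB <- MATCH
  Position 5: STORE
Matches at positions: [1, 4]
Total SUB count: 2

2


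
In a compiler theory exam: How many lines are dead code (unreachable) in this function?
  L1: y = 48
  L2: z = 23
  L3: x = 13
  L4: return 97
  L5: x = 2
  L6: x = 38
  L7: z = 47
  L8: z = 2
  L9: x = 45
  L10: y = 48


Analyzing control flow:
  L1: reachable (before return)
  L2: reachable (before return)
  L3: reachable (before return)
  L4: reachable (return statement)
  L5: DEAD (after return at L4)
  L6: DEAD (after return at L4)
  L7: DEAD (after return at L4)
  L8: DEAD (after return at L4)
  L9: DEAD (after return at L4)
  L10: DEAD (after return at L4)
Return at L4, total lines = 10
Dead lines: L5 through L10
Count: 6

6


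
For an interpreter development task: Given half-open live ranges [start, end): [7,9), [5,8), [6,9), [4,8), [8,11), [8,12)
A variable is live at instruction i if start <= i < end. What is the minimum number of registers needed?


Live ranges:
  Var0: [7, 9)
  Var1: [5, 8)
  Var2: [6, 9)
  Var3: [4, 8)
  Var4: [8, 11)
  Var5: [8, 12)
Sweep-line events (position, delta, active):
  pos=4 start -> active=1
  pos=5 start -> active=2
  pos=6 start -> active=3
  pos=7 start -> active=4
  pos=8 end -> active=3
  pos=8 end -> active=2
  pos=8 start -> active=3
  pos=8 start -> active=4
  pos=9 end -> active=3
  pos=9 end -> active=2
  pos=11 end -> active=1
  pos=12 end -> active=0
Maximum simultaneous active: 4
Minimum registers needed: 4

4


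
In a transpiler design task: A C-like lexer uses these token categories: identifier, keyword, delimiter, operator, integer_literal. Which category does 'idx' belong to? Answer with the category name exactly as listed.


Token: 'idx'
Checking categories:
  identifier: YES
  integer_literal: no
  operator: no
  keyword: no
  delimiter: no
Category: identifier

identifier


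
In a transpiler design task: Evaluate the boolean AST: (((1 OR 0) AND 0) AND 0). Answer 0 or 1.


Step 1: Evaluate inner node
  1 OR 0 = 1
Step 2: Evaluate next node
  1 AND 0 = 0
Step 3: Evaluate root node
  0 AND 0 = 0

0


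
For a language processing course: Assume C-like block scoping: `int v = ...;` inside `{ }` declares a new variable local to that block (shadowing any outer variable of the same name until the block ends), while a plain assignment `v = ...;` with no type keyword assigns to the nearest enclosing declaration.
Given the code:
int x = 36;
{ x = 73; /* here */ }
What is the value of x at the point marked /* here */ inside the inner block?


Analyzing scoping rules:
Outer scope: declares x = 36
Inner block: 'x = 73;' has no type keyword, so it is an assignment to the outer x (no shadowing)
Inside the block, after the assignment -> 73
Result: 73

73


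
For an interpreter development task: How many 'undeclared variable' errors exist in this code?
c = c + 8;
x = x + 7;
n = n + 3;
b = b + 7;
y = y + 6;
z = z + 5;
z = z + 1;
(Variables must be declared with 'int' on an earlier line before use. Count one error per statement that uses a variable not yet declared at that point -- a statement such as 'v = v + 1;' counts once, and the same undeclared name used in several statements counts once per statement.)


Scanning code line by line:
  Line 1: use 'c' -> ERROR (undeclared)
  Line 2: use 'x' -> ERROR (undeclared)
  Line 3: use 'n' -> ERROR (undeclared)
  Line 4: use 'b' -> ERROR (undeclared)
  Line 5: use 'y' -> ERROR (undeclared)
  Line 6: use 'z' -> ERROR (undeclared)
  Line 7: use 'z' -> ERROR (undeclared)
Total undeclared variable errors: 7

7


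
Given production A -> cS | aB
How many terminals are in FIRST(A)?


Production: A -> cS | aB
Examining each alternative for leading terminals:
  A -> cS : first terminal = 'c'
  A -> aB : first terminal = 'a'
FIRST(A) = {a, c}
Count: 2

2


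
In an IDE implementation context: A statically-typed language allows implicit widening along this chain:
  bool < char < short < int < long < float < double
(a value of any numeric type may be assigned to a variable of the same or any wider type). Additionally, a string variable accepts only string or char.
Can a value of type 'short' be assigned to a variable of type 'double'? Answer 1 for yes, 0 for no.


Target variable type: double
Source value type: short
Numeric ranks: short=2, double=6
Widening allowed iff rank(source) <= rank(target): 2 <= 6? Yes
Result: 1

1


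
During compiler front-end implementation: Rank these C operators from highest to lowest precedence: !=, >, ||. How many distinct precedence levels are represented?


Looking up precedence for each operator:
  != -> precedence 3
  > -> precedence 4
  || -> precedence 1
Sorted highest to lowest: >, !=, ||
Distinct precedence values: [4, 3, 1]
Number of distinct levels: 3

3


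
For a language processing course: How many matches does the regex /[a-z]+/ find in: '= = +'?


Pattern: /[a-z]+/ (identifiers)
Input: '= = +'
Scanning for matches:
Total matches: 0

0


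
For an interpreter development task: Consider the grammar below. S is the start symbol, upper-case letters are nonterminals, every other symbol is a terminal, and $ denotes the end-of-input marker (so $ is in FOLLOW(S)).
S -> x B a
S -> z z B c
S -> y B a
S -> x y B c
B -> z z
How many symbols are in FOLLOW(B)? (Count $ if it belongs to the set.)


S is the start symbol and does not occur in any rule body, so FOLLOW(S) = {$}.
Examining every occurrence of B in a rule body:
  S -> x B a : B is followed by terminal 'a' -> add 'a'
  S -> z z B c : B is followed by terminal 'c' -> add 'c'
  S -> y B a : B is followed by terminal 'a' -> add 'a' (already in the set)
  S -> x y B c : B is followed by terminal 'c' -> add 'c' (already in the set)
  B -> z z : B does not occur in the body -> contributes nothing
FOLLOW(B) = {a, c}
Count: 2

2


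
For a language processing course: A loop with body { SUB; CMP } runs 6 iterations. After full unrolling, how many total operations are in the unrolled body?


Loop body operations: SUB, CMP (2 ops per iteration)
Unrolling 6 iterations:
  Iteration 1: SUB, CMP (2 ops)
  Iteration 2: SUB, CMP (2 ops)
  Iteration 3: SUB, CMP (2 ops)
  Iteration 4: SUB, CMP (2 ops)
  Iteration 5: SUB, CMP (2 ops)
  Iteration 6: SUB, CMP (2 ops)
Total: 6 iterations * 2 ops/iter = 12 operations

12


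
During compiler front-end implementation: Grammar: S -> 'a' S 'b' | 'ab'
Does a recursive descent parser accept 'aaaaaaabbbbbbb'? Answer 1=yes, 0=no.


Grammar accepts strings of the form a^n b^n (n >= 1)
Word: 'aaaaaaabbbbbbb'
Counting: 7 a's and 7 b's
Check: 7 == 7? Yes
Derivation (S -> aSb applied 6 time(s), then S -> ab): S => aSb => aaSbb => aaaSbbb => aaaaSbbbb => aaaaaSbbbbb => aaaaaaSbbbbbb => aaaaaaabbbbbbb
Accepted

1


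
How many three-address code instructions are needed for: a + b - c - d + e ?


Expression: a + b - c - d + e
Generating three-address code (respecting * over +/- precedence):
  Instruction 1: t1 = a + b
  Instruction 2: t2 = t1 - c
  Instruction 3: t3 = t2 - d
  Instruction 4: t4 = t3 + e
Total instructions: 4

4


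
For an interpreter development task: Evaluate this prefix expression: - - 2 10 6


Parsing prefix expression: - - 2 10 6
Step 1: Innermost operation '- 2 10'
  2 - 10 = -8
Step 2: Outer operation '- [-8] 6'
  -8 - 6 = -14

-14


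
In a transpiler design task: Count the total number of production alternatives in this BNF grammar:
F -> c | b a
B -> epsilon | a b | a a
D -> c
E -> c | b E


Counting alternatives per rule:
  F: 2 alternative(s)
  B: 3 alternative(s)
  D: 1 alternative(s)
  E: 2 alternative(s)
Sum: 2 + 3 + 1 + 2 = 8

8


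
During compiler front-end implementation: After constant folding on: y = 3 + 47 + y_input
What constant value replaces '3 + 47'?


Identifying constant sub-expression:
  Original: y = 3 + 47 + y_input
  3 and 47 are both compile-time constants
  Evaluating: 3 + 47 = 50
  After folding: y = 50 + y_input

50


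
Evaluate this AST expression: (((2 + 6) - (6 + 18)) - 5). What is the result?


Expression: (((2 + 6) - (6 + 18)) - 5)
Evaluating step by step:
  2 + 6 = 8
  6 + 18 = 24
  8 - 24 = -16
  -16 - 5 = -21
Result: -21

-21


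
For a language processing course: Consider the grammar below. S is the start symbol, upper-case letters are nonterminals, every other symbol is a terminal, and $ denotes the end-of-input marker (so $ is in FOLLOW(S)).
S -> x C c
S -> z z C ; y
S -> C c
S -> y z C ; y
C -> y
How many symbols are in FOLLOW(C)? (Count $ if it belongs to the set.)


S is the start symbol and does not occur in any rule body, so FOLLOW(S) = {$}.
Examining every occurrence of C in a rule body:
  S -> x C c : C is followed by terminal 'c' -> add 'c'
  S -> z z C ; y : C is followed by terminal ';' -> add ';'
  S -> C c : C is followed by terminal 'c' -> add 'c' (already in the set)
  S -> y z C ; y : C is followed by terminal ';' -> add ';' (already in the set)
  C -> y : C does not occur in the body -> contributes nothing
FOLLOW(C) = {;, c}
Count: 2

2


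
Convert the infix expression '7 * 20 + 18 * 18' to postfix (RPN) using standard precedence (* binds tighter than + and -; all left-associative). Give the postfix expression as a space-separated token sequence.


Applying the shunting-yard algorithm:
  Operand 7 -> output
  Push '*' onto operator stack -> op-stack: [*]
  Operand 20 -> output
  See '+' (prec 1); top '*' (prec 2) >= it -> pop '*' to output
  Push '+' onto operator stack -> op-stack: [+]
  Operand 18 -> output
  Push '*' onto operator stack -> op-stack: [+, *]
  Operand 18 -> output
  End of input: pop '*' to output
  End of input: pop '+' to output
Postfix result: 7 20 * 18 18 * +

7 20 * 18 18 * +


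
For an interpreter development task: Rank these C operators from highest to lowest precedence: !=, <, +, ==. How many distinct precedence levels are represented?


Looking up precedence for each operator:
  != -> precedence 3
  < -> precedence 4
  + -> precedence 5
  == -> precedence 3
Sorted highest to lowest: +, <, !=, ==
Distinct precedence values: [5, 4, 3]
Number of distinct levels: 3

3


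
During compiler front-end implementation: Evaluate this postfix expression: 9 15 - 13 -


Processing tokens left to right:
Push 9, Push 15
Pop 9 and 15, compute 9 - 15 = -6, push -6
Push 13
Pop -6 and 13, compute -6 - 13 = -19, push -19
Stack result: -19

-19


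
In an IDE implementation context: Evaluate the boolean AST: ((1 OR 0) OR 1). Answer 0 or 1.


Step 1: Evaluate inner node
  1 OR 0 = 1
Step 2: Evaluate root node
  1 OR 1 = 1

1


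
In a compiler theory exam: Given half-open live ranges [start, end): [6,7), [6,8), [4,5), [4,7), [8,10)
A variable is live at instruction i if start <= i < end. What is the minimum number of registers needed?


Live ranges:
  Var0: [6, 7)
  Var1: [6, 8)
  Var2: [4, 5)
  Var3: [4, 7)
  Var4: [8, 10)
Sweep-line events (position, delta, active):
  pos=4 start -> active=1
  pos=4 start -> active=2
  pos=5 end -> active=1
  pos=6 start -> active=2
  pos=6 start -> active=3
  pos=7 end -> active=2
  pos=7 end -> active=1
  pos=8 end -> active=0
  pos=8 start -> active=1
  pos=10 end -> active=0
Maximum simultaneous active: 3
Minimum registers needed: 3

3


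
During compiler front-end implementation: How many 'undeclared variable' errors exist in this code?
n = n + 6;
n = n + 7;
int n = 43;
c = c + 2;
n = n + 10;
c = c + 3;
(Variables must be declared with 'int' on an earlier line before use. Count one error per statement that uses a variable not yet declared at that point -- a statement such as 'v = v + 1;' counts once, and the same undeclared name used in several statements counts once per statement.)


Scanning code line by line:
  Line 1: use 'n' -> ERROR (undeclared)
  Line 2: use 'n' -> ERROR (undeclared)
  Line 3: declare 'n' -> declared = ['n']
  Line 4: use 'c' -> ERROR (undeclared)
  Line 5: use 'n' -> OK (declared)
  Line 6: use 'c' -> ERROR (undeclared)
Total undeclared variable errors: 4

4


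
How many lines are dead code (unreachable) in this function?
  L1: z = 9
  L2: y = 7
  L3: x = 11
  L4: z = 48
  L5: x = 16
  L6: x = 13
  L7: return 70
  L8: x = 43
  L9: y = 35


Analyzing control flow:
  L1: reachable (before return)
  L2: reachable (before return)
  L3: reachable (before return)
  L4: reachable (before return)
  L5: reachable (before return)
  L6: reachable (before return)
  L7: reachable (return statement)
  L8: DEAD (after return at L7)
  L9: DEAD (after return at L7)
Return at L7, total lines = 9
Dead lines: L8 through L9
Count: 2

2


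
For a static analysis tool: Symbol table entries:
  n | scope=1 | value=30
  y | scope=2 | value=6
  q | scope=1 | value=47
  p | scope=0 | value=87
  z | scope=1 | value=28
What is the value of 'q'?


Searching symbol table for 'q':
  n | scope=1 | value=30
  y | scope=2 | value=6
  q | scope=1 | value=47 <- MATCH
  p | scope=0 | value=87
  z | scope=1 | value=28
Found 'q' at scope 1 with value 47

47


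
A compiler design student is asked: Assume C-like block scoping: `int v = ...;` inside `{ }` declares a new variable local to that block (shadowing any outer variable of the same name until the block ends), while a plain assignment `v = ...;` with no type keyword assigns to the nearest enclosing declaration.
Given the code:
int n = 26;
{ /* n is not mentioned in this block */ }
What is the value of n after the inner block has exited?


Analyzing scoping rules:
Outer scope: declares n = 26
Inner block: n is neither redeclared nor assigned -> unchanged
After the block -> 26
Result: 26

26


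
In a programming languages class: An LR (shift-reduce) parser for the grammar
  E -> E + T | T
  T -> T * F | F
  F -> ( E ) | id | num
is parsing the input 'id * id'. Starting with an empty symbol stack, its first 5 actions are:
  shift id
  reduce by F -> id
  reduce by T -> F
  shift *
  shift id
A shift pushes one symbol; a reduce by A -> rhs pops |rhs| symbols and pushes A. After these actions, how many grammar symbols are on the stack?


Tracking the symbol stack through each action:
  Action 1: shift 'id' : push -> stack = [id] (size 1)
  Action 2: reduce by F -> id : pop 1, push F -> stack = [F] (size 1)
  Action 3: reduce by T -> F : pop 1, push T -> stack = [T] (size 1)
  Action 4: shift '*' : push -> stack = [T, *] (size 2)
  Action 5: shift 'id' : push -> stack = [T, *, id] (size 3)
Final stack size: 3

3


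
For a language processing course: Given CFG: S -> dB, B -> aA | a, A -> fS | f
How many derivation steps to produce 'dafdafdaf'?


Grammar: S -> dB, B -> aA | a, A -> fS | f
Deriving 'dafdafdaf':
Step 1: S -> dB => dB
Step 2: B -> aA => daA
Step 3: A -> fS => dafS
Step 4: S -> dB => dafdB
Step 5: B -> aA => dafdaA
Step 6: A -> fS => dafdafS
Step 7: S -> dB => dafdafdB
Step 8: B -> aA => dafdafdaA
Step 9: A -> f => dafdafdaf
Total derivation steps: 9

9


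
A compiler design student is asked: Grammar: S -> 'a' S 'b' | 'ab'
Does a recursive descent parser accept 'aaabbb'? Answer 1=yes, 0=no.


Grammar accepts strings of the form a^n b^n (n >= 1)
Word: 'aaabbb'
Counting: 3 a's and 3 b's
Check: 3 == 3? Yes
Derivation (S -> aSb applied 2 time(s), then S -> ab): S => aSb => aaSbb => aaabbb
Accepted

1


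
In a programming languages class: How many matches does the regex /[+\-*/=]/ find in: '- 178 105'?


Pattern: /[+\-*/=]/ (operators)
Input: '- 178 105'
Scanning for matches:
  Match 1: '-'
Total matches: 1

1


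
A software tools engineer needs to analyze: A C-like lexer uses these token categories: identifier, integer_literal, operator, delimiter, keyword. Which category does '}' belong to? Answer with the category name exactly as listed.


Token: '}'
Checking categories:
  identifier: no
  integer_literal: no
  operator: no
  keyword: no
  delimiter: YES
Category: delimiter

delimiter


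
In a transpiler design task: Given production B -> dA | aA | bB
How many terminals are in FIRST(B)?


Production: B -> dA | aA | bB
Examining each alternative for leading terminals:
  B -> dA : first terminal = 'd'
  B -> aA : first terminal = 'a'
  B -> bB : first terminal = 'b'
FIRST(B) = {a, b, d}
Count: 3

3


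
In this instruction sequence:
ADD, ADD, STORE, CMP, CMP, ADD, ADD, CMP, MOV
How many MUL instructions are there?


Scanning instruction sequence for MUL:
  Position 1: ADD
  Position 2: ADD
  Position 3: STORE
  Position 4: CMP
  Position 5: CMP
  Position 6: ADD
  Position 7: ADD
  Position 8: CMP
  Position 9: MOV
Matches at positions: []
Total MUL count: 0

0


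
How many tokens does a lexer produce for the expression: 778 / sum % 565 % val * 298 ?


Scanning '778 / sum % 565 % val * 298'
Token 1: '778' -> integer_literal
Token 2: '/' -> operator
Token 3: 'sum' -> identifier
Token 4: '%' -> operator
Token 5: '565' -> integer_literal
Token 6: '%' -> operator
Token 7: 'val' -> identifier
Token 8: '*' -> operator
Token 9: '298' -> integer_literal
Total tokens: 9

9


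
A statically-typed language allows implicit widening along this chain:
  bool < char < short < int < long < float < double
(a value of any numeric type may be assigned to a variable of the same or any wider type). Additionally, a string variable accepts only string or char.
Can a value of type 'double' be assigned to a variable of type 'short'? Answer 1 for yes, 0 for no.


Target variable type: short
Source value type: double
Numeric ranks: double=6, short=2
Widening allowed iff rank(source) <= rank(target): 6 <= 2? No
Result: 0

0


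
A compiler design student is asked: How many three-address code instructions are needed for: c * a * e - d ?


Expression: c * a * e - d
Generating three-address code (respecting * over +/- precedence):
  Instruction 1: t1 = c * a
  Instruction 2: t2 = t1 * e
  Instruction 3: t3 = t2 - d
Total instructions: 3

3


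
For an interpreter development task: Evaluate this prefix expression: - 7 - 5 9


Parsing prefix expression: - 7 - 5 9
Step 1: Innermost operation '- 5 9'
  5 - 9 = -4
Step 2: Outer operation '- 7 [-4]'
  7 - -4 = 11

11


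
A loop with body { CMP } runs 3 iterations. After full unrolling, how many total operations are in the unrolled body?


Loop body operations: CMP (1 op per iteration)
Unrolling 3 iterations:
  Iteration 1: CMP (1 ops)
  Iteration 2: CMP (1 ops)
  Iteration 3: CMP (1 ops)
Total: 3 iterations * 1 ops/iter = 3 operations

3


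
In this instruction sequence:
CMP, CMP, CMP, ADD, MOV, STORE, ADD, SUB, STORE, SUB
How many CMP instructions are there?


Scanning instruction sequence for CMP:
  Position 1: CMP <- MATCH
  Position 2: CMP <- MATCH
  Position 3: CMP <- MATCH
  Position 4: ADD
  Position 5: MOV
  Position 6: STORE
  Position 7: ADD
  Position 8: SUB
  Position 9: STORE
  Position 10: SUB
Matches at positions: [1, 2, 3]
Total CMP count: 3

3


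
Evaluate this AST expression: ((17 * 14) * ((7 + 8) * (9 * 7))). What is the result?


Expression: ((17 * 14) * ((7 + 8) * (9 * 7)))
Evaluating step by step:
  17 * 14 = 238
  7 + 8 = 15
  9 * 7 = 63
  15 * 63 = 945
  238 * 945 = 224910
Result: 224910

224910


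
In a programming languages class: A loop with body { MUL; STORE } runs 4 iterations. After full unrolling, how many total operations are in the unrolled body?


Loop body operations: MUL, STORE (2 ops per iteration)
Unrolling 4 iterations:
  Iteration 1: MUL, STORE (2 ops)
  Iteration 2: MUL, STORE (2 ops)
  Iteration 3: MUL, STORE (2 ops)
  Iteration 4: MUL, STORE (2 ops)
Total: 4 iterations * 2 ops/iter = 8 operations

8


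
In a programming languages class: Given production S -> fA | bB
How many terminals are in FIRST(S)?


Production: S -> fA | bB
Examining each alternative for leading terminals:
  S -> fA : first terminal = 'f'
  S -> bB : first terminal = 'b'
FIRST(S) = {b, f}
Count: 2

2


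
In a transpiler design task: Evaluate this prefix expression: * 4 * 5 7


Parsing prefix expression: * 4 * 5 7
Step 1: Innermost operation '* 5 7'
  5 * 7 = 35
Step 2: Outer operation '* 4 [35]'
  4 * 35 = 140

140


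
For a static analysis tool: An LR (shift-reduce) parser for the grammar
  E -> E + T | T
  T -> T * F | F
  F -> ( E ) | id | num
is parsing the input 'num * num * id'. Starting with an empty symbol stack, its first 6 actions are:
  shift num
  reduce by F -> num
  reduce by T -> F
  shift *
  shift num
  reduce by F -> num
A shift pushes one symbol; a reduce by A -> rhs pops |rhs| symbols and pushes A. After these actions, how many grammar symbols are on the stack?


Tracking the symbol stack through each action:
  Action 1: shift 'num' : push -> stack = [num] (size 1)
  Action 2: reduce by F -> num : pop 1, push F -> stack = [F] (size 1)
  Action 3: reduce by T -> F : pop 1, push T -> stack = [T] (size 1)
  Action 4: shift '*' : push -> stack = [T, *] (size 2)
  Action 5: shift 'num' : push -> stack = [T, *, num] (size 3)
  Action 6: reduce by F -> num : pop 1, push F -> stack = [T, *, F] (size 3)
Final stack size: 3

3


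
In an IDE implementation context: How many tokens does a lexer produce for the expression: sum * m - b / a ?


Scanning 'sum * m - b / a'
Token 1: 'sum' -> identifier
Token 2: '*' -> operator
Token 3: 'm' -> identifier
Token 4: '-' -> operator
Token 5: 'b' -> identifier
Token 6: '/' -> operator
Token 7: 'a' -> identifier
Total tokens: 7

7


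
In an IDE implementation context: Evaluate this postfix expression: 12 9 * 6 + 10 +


Processing tokens left to right:
Push 12, Push 9
Pop 12 and 9, compute 12 * 9 = 108, push 108
Push 6
Pop 108 and 6, compute 108 + 6 = 114, push 114
Push 10
Pop 114 and 10, compute 114 + 10 = 124, push 124
Stack result: 124

124


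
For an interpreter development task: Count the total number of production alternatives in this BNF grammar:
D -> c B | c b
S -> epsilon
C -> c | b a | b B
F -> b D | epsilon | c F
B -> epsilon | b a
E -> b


Counting alternatives per rule:
  D: 2 alternative(s)
  S: 1 alternative(s)
  C: 3 alternative(s)
  F: 3 alternative(s)
  B: 2 alternative(s)
  E: 1 alternative(s)
Sum: 2 + 1 + 3 + 3 + 2 + 1 = 12

12


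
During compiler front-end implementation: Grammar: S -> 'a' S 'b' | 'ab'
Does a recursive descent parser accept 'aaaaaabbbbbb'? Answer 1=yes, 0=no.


Grammar accepts strings of the form a^n b^n (n >= 1)
Word: 'aaaaaabbbbbb'
Counting: 6 a's and 6 b's
Check: 6 == 6? Yes
Derivation (S -> aSb applied 5 time(s), then S -> ab): S => aSb => aaSbb => aaaSbbb => aaaaSbbbb => aaaaaSbbbbb => aaaaaabbbbbb
Accepted

1


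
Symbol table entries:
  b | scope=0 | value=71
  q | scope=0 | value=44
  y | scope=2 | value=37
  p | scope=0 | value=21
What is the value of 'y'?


Searching symbol table for 'y':
  b | scope=0 | value=71
  q | scope=0 | value=44
  y | scope=2 | value=37 <- MATCH
  p | scope=0 | value=21
Found 'y' at scope 2 with value 37

37


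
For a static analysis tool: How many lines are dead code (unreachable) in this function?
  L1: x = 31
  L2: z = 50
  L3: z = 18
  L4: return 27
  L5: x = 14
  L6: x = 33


Analyzing control flow:
  L1: reachable (before return)
  L2: reachable (before return)
  L3: reachable (before return)
  L4: reachable (return statement)
  L5: DEAD (after return at L4)
  L6: DEAD (after return at L4)
Return at L4, total lines = 6
Dead lines: L5 through L6
Count: 2

2


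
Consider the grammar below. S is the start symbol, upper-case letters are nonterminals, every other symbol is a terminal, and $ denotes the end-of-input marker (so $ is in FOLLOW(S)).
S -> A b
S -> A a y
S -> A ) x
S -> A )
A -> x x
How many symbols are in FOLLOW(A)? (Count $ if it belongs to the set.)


S is the start symbol and does not occur in any rule body, so FOLLOW(S) = {$}.
Examining every occurrence of A in a rule body:
  S -> A b : A is followed by terminal 'b' -> add 'b'
  S -> A a y : A is followed by terminal 'a' -> add 'a'
  S -> A ) x : A is followed by terminal ')' -> add ')'
  S -> A ) : A is followed by terminal ')' -> add ')' (already in the set)
  A -> x x : A does not occur in the body -> contributes nothing
FOLLOW(A) = {), a, b}
Count: 3

3


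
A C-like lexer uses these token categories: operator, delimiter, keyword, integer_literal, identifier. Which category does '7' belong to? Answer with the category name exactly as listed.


Token: '7'
Checking categories:
  identifier: no
  integer_literal: YES
  operator: no
  keyword: no
  delimiter: no
Category: integer_literal

integer_literal


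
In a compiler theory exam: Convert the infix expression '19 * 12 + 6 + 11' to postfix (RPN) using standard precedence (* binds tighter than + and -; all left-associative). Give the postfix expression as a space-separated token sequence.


Applying the shunting-yard algorithm:
  Operand 19 -> output
  Push '*' onto operator stack -> op-stack: [*]
  Operand 12 -> output
  See '+' (prec 1); top '*' (prec 2) >= it -> pop '*' to output
  Push '+' onto operator stack -> op-stack: [+]
  Operand 6 -> output
  See '+' (prec 1); top '+' (prec 1) >= it -> pop '+' to output
  Push '+' onto operator stack -> op-stack: [+]
  Operand 11 -> output
  End of input: pop '+' to output
Postfix result: 19 12 * 6 + 11 +

19 12 * 6 + 11 +


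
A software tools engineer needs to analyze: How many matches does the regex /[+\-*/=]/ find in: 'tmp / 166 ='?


Pattern: /[+\-*/=]/ (operators)
Input: 'tmp / 166 ='
Scanning for matches:
  Match 1: '/'
  Match 2: '='
Total matches: 2

2


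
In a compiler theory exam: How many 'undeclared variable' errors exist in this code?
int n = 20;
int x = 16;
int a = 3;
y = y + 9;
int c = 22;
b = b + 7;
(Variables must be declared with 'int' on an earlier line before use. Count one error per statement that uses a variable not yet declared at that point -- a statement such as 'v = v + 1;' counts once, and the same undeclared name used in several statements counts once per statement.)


Scanning code line by line:
  Line 1: declare 'n' -> declared = ['n']
  Line 2: declare 'x' -> declared = ['n', 'x']
  Line 3: declare 'a' -> declared = ['a', 'n', 'x']
  Line 4: use 'y' -> ERROR (undeclared)
  Line 5: declare 'c' -> declared = ['a', 'c', 'n', 'x']
  Line 6: use 'b' -> ERROR (undeclared)
Total undeclared variable errors: 2

2


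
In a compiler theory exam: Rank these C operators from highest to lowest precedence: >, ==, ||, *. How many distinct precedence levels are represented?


Looking up precedence for each operator:
  > -> precedence 4
  == -> precedence 3
  || -> precedence 1
  * -> precedence 6
Sorted highest to lowest: *, >, ==, ||
Distinct precedence values: [6, 4, 3, 1]
Number of distinct levels: 4

4


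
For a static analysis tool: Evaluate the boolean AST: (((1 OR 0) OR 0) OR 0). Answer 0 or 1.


Step 1: Evaluate inner node
  1 OR 0 = 1
Step 2: Evaluate next node
  1 OR 0 = 1
Step 3: Evaluate root node
  1 OR 0 = 1

1


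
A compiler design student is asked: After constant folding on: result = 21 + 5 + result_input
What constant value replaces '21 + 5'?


Identifying constant sub-expression:
  Original: result = 21 + 5 + result_input
  21 and 5 are both compile-time constants
  Evaluating: 21 + 5 = 26
  After folding: result = 26 + result_input

26


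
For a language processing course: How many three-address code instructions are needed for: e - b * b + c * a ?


Expression: e - b * b + c * a
Generating three-address code (respecting * over +/- precedence):
  Instruction 1: t1 = b * b
  Instruction 2: t2 = c * a
  Instruction 3: t3 = e - t1
  Instruction 4: t4 = t3 + t2
Total instructions: 4

4


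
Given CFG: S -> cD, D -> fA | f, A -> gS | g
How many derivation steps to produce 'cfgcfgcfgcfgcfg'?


Grammar: S -> cD, D -> fA | f, A -> gS | g
Deriving 'cfgcfgcfgcfgcfg':
Step 1: S -> cD => cD
Step 2: D -> fA => cfA
Step 3: A -> gS => cfgS
Step 4: S -> cD => cfgcD
Step 5: D -> fA => cfgcfA
Step 6: A -> gS => cfgcfgS
Step 7: S -> cD => cfgcfgcD
Step 8: D -> fA => cfgcfgcfA
Step 9: A -> gS => cfgcfgcfgS
Step 10: S -> cD => cfgcfgcfgcD
Step 11: D -> fA => cfgcfgcfgcfA
Step 12: A -> gS => cfgcfgcfgcfgS
Step 13: S -> cD => cfgcfgcfgcfgcD
Step 14: D -> fA => cfgcfgcfgcfgcfA
Step 15: A -> g => cfgcfgcfgcfgcfg
Total derivation steps: 15

15


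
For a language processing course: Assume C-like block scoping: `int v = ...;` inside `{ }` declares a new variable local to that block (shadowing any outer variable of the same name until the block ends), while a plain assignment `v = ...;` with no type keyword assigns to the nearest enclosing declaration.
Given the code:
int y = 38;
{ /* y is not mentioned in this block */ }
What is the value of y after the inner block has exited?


Analyzing scoping rules:
Outer scope: declares y = 38
Inner block: y is neither redeclared nor assigned -> unchanged
After the block -> 38
Result: 38

38


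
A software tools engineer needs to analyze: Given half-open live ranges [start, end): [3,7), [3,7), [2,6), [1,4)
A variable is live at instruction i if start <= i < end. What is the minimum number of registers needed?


Live ranges:
  Var0: [3, 7)
  Var1: [3, 7)
  Var2: [2, 6)
  Var3: [1, 4)
Sweep-line events (position, delta, active):
  pos=1 start -> active=1
  pos=2 start -> active=2
  pos=3 start -> active=3
  pos=3 start -> active=4
  pos=4 end -> active=3
  pos=6 end -> active=2
  pos=7 end -> active=1
  pos=7 end -> active=0
Maximum simultaneous active: 4
Minimum registers needed: 4

4


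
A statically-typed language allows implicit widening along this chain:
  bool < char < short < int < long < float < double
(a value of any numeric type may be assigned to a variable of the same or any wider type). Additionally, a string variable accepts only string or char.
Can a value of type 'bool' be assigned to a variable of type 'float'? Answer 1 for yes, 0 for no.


Target variable type: float
Source value type: bool
Numeric ranks: bool=0, float=5
Widening allowed iff rank(source) <= rank(target): 0 <= 5? Yes
Result: 1

1


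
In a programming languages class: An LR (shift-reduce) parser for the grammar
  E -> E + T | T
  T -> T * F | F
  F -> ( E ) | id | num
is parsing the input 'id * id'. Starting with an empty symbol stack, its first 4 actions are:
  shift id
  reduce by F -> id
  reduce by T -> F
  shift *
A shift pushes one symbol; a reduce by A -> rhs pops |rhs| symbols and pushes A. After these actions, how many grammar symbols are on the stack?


Tracking the symbol stack through each action:
  Action 1: shift 'id' : push -> stack = [id] (size 1)
  Action 2: reduce by F -> id : pop 1, push F -> stack = [F] (size 1)
  Action 3: reduce by T -> F : pop 1, push T -> stack = [T] (size 1)
  Action 4: shift '*' : push -> stack = [T, *] (size 2)
Final stack size: 2

2


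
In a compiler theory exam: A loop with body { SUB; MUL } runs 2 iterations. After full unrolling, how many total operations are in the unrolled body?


Loop body operations: SUB, MUL (2 ops per iteration)
Unrolling 2 iterations:
  Iteration 1: SUB, MUL (2 ops)
  Iteration 2: SUB, MUL (2 ops)
Total: 2 iterations * 2 ops/iter = 4 operations

4


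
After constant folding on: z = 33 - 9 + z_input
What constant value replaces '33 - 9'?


Identifying constant sub-expression:
  Original: z = 33 - 9 + z_input
  33 and 9 are both compile-time constants
  Evaluating: 33 - 9 = 24
  After folding: z = 24 + z_input

24


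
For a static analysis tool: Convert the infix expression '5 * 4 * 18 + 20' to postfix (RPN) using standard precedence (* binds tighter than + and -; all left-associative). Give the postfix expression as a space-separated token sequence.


Applying the shunting-yard algorithm:
  Operand 5 -> output
  Push '*' onto operator stack -> op-stack: [*]
  Operand 4 -> output
  See '*' (prec 2); top '*' (prec 2) >= it -> pop '*' to output
  Push '*' onto operator stack -> op-stack: [*]
  Operand 18 -> output
  See '+' (prec 1); top '*' (prec 2) >= it -> pop '*' to output
  Push '+' onto operator stack -> op-stack: [+]
  Operand 20 -> output
  End of input: pop '+' to output
Postfix result: 5 4 * 18 * 20 +

5 4 * 18 * 20 +


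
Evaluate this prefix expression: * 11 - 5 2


Parsing prefix expression: * 11 - 5 2
Step 1: Innermost operation '- 5 2'
  5 - 2 = 3
Step 2: Outer operation '* 11 [3]'
  11 * 3 = 33

33


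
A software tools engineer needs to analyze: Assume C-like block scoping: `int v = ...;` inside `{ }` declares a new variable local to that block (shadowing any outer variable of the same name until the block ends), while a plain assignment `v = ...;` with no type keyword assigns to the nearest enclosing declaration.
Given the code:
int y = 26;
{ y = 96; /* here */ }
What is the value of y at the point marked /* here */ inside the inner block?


Analyzing scoping rules:
Outer scope: declares y = 26
Inner block: 'y = 96;' has no type keyword, so it is an assignment to the outer y (no shadowing)
Inside the block, after the assignment -> 96
Result: 96

96


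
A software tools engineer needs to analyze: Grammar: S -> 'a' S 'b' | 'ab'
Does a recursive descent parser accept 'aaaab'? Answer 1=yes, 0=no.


Grammar accepts strings of the form a^n b^n (n >= 1)
Word: 'aaaab'
Counting: 4 a's and 1 b's
Check: 4 == 1? No
Mismatch: a-count != b-count
Rejected

0


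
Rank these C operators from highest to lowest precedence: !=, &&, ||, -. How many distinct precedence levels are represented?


Looking up precedence for each operator:
  != -> precedence 3
  && -> precedence 2
  || -> precedence 1
  - -> precedence 5
Sorted highest to lowest: -, !=, &&, ||
Distinct precedence values: [5, 3, 2, 1]
Number of distinct levels: 4

4


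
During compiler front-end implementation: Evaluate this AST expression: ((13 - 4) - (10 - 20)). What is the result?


Expression: ((13 - 4) - (10 - 20))
Evaluating step by step:
  13 - 4 = 9
  10 - 20 = -10
  9 - -10 = 19
Result: 19

19


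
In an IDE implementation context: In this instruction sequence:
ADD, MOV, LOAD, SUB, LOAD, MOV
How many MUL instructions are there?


Scanning instruction sequence for MUL:
  Position 1: ADD
  Position 2: MOV
  Position 3: LOAD
  Position 4: SUB
  Position 5: LOAD
  Position 6: MOV
Matches at positions: []
Total MUL count: 0

0
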